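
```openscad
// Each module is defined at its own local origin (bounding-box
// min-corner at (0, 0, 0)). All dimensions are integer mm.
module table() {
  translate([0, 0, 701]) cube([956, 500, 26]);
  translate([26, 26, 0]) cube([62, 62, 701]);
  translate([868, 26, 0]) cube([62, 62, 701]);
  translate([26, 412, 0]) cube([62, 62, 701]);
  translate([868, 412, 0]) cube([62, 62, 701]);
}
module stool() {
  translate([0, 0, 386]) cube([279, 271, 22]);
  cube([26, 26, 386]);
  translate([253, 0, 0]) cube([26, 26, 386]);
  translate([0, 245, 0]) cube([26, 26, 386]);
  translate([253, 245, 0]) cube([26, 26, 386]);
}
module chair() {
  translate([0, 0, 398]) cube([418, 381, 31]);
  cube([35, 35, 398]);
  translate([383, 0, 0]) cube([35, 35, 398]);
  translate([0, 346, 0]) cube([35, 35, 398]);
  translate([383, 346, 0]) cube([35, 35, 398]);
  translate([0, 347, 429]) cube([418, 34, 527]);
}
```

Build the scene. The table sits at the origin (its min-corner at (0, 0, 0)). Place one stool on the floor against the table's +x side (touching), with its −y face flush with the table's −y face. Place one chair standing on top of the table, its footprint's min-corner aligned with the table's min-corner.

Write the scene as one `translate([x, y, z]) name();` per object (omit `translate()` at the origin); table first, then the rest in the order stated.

table();
translate([956, 0, 0]) stool();
translate([0, 0, 727]) chair();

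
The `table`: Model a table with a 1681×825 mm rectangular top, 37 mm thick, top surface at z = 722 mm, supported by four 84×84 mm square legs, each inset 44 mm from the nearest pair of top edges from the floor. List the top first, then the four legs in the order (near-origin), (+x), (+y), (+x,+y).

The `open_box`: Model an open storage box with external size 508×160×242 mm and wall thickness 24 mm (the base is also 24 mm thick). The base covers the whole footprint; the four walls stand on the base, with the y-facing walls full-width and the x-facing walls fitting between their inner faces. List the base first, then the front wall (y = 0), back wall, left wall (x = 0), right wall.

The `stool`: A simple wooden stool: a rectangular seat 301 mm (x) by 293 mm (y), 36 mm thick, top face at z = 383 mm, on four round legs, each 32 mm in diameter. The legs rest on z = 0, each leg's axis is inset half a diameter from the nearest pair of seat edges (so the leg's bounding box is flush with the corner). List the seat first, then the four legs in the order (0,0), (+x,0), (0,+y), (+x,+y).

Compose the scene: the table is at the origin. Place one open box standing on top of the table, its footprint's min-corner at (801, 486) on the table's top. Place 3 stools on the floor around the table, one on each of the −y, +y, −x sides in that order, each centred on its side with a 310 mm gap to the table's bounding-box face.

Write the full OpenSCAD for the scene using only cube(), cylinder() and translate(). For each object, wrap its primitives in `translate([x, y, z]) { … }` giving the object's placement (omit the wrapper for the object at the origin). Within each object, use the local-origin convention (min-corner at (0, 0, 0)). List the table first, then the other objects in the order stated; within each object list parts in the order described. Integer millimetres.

translate([0, 0, 685]) cube([1681, 825, 37]);
translate([44, 44, 0]) cube([84, 84, 685]);
translate([1553, 44, 0]) cube([84, 84, 685]);
translate([44, 697, 0]) cube([84, 84, 685]);
translate([1553, 697, 0]) cube([84, 84, 685]);
translate([801, 486, 722]) {
  cube([508, 160, 24]);
  translate([0, 0, 24]) cube([508, 24, 218]);
  translate([0, 136, 24]) cube([508, 24, 218]);
  translate([0, 24, 24]) cube([24, 112, 218]);
  translate([484, 24, 24]) cube([24, 112, 218]);
}
translate([690, -603, 0]) {
  translate([0, 0, 347]) cube([301, 293, 36]);
  translate([16, 16, 0]) cylinder(h = 347, r = 16);
  translate([285, 16, 0]) cylinder(h = 347, r = 16);
  translate([16, 277, 0]) cylinder(h = 347, r = 16);
  translate([285, 277, 0]) cylinder(h = 347, r = 16);
}
translate([690, 1135, 0]) {
  translate([0, 0, 347]) cube([301, 293, 36]);
  translate([16, 16, 0]) cylinder(h = 347, r = 16);
  translate([285, 16, 0]) cylinder(h = 347, r = 16);
  translate([16, 277, 0]) cylinder(h = 347, r = 16);
  translate([285, 277, 0]) cylinder(h = 347, r = 16);
}
translate([-611, 266, 0]) {
  translate([0, 0, 347]) cube([301, 293, 36]);
  translate([16, 16, 0]) cylinder(h = 347, r = 16);
  translate([285, 16, 0]) cylinder(h = 347, r = 16);
  translate([16, 277, 0]) cylinder(h = 347, r = 16);
  translate([285, 277, 0]) cylinder(h = 347, r = 16);
}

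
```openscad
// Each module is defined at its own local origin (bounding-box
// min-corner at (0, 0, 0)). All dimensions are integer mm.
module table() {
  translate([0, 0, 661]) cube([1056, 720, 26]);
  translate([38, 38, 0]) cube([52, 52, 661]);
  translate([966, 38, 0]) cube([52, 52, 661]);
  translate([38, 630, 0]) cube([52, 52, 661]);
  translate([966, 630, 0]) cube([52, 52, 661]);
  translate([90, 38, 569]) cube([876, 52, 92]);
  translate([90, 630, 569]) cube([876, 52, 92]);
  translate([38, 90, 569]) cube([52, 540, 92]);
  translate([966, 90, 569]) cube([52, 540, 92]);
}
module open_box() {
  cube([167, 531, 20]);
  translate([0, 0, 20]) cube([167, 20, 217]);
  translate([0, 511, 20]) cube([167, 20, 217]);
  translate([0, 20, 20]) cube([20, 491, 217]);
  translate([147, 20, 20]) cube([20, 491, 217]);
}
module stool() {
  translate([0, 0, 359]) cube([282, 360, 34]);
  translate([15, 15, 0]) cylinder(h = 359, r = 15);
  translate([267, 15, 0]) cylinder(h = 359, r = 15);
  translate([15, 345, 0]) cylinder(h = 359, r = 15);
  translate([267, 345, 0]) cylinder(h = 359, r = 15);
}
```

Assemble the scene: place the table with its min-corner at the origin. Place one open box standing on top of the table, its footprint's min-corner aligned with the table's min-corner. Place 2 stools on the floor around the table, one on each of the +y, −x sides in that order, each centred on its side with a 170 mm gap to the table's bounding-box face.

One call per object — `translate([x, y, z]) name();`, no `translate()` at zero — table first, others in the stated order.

table();
translate([0, 0, 687]) open_box();
translate([387, 890, 0]) stool();
translate([-452, 180, 0]) stool();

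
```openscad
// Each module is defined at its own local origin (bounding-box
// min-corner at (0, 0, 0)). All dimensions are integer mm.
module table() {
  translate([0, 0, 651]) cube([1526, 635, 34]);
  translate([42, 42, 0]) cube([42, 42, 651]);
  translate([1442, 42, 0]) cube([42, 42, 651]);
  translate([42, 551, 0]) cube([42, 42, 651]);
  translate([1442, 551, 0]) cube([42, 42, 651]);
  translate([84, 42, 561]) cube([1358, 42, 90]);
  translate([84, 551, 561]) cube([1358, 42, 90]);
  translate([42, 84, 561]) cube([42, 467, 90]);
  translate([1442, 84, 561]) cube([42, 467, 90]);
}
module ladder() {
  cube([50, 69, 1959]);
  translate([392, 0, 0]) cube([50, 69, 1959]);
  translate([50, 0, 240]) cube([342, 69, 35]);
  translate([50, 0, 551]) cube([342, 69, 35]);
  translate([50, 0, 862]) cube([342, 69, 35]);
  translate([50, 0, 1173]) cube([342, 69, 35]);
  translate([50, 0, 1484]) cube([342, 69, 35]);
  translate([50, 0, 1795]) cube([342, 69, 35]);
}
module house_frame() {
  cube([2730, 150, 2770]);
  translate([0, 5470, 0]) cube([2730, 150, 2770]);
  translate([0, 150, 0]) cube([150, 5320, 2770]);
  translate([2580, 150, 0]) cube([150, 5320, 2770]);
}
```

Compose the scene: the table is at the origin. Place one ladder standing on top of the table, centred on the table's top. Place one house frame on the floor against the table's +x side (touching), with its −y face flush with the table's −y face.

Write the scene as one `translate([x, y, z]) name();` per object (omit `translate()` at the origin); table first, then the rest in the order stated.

table();
translate([542, 283, 685]) ladder();
translate([1526, 0, 0]) house_frame();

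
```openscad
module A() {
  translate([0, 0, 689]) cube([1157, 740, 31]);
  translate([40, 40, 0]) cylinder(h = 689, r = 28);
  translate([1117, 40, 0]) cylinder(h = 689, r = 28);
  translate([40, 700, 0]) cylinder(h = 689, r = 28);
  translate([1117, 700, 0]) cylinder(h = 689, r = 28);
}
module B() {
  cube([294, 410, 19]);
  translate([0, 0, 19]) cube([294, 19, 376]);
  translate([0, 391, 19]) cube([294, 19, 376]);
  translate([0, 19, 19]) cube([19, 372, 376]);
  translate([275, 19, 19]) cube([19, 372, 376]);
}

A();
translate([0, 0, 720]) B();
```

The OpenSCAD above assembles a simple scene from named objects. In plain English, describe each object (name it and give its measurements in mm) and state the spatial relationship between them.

A is a table with a 1157×740 mm rectangular top, 31 mm thick, top surface at z = 720 mm, supported by four round legs of 56 mm diameter, each leg's bounding box inset 12 mm from the nearest pair of top edges, running from the floor.

B is an open storage box with external size 294×410×395 mm and wall thickness 19 mm (the base is also 19 mm thick). The base covers the whole footprint; the four walls stand on the base, with the y-facing walls full-width and the x-facing walls fitting between their inner faces.

The open box is on top of the table.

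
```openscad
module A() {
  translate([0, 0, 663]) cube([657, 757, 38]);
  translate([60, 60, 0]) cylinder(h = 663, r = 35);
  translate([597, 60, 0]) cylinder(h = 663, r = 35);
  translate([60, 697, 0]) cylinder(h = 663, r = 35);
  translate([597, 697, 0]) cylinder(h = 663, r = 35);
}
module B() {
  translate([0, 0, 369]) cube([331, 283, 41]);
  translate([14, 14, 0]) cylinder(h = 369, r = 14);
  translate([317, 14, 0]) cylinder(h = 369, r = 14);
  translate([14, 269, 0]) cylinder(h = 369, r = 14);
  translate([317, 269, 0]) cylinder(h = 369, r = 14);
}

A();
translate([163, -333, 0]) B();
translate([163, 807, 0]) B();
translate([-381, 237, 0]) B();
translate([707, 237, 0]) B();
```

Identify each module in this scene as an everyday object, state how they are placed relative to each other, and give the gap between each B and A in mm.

Each stool's nearest face is 50 mm from the table's bounding box.

A is a table. B is a stool. Four stools sit around the table at the −y, +y, −x, +x sides. The gap between each stool and the table is 50 mm.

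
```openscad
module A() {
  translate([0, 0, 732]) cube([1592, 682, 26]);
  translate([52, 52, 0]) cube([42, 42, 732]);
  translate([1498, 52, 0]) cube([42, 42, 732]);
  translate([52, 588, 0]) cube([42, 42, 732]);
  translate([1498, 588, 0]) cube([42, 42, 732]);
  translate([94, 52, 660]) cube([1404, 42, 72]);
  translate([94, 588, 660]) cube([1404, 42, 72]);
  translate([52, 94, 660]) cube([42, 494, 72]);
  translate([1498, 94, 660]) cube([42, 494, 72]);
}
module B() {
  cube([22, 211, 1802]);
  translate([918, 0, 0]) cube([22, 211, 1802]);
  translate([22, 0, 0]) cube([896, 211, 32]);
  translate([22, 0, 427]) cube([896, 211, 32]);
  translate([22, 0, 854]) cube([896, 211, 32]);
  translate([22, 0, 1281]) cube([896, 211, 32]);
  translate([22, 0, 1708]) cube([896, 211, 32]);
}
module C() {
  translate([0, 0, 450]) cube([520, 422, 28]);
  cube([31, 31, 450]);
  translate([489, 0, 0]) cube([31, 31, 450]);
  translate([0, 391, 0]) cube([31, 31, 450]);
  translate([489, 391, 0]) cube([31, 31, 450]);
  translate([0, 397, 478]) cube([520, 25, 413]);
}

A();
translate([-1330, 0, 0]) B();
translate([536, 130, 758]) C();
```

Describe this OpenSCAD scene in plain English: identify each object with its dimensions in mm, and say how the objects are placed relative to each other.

A is a table with a 1592×682 mm rectangular top, 26 mm thick, top surface at z = 758 mm, supported by four 42×42 mm square legs, each inset 52 mm from the nearest pair of top edges, running from the floor. Four apron rails, 42 mm thick and 72 mm tall, run between adjacent legs with their top edges flush with the underside of the top and their outer faces flush with the legs' outer faces.

B is a bookshelf 940 mm wide overall, 211 mm deep and 1802 mm tall. The two sides are 22 mm thick vertical panels. 5 horizontal shelves of 32 mm thickness span between the inner faces of the sides; the lowest shelf sits on the floor and shelves are stacked with a clear vertical gap of 395 mm between each pair.

C is a chair: 520×422 mm seat, 28 mm thick, top at z = 478 mm, on four 31 mm square corner legs flush with the seat edges. A 25 mm thick backrest slab spans the full seat width, extending 413 mm above the seat top, its back face flush with the seat's +y edge.

The bookshelf is on the floor beside the table on its −x side. The chair is on top of the table, centred.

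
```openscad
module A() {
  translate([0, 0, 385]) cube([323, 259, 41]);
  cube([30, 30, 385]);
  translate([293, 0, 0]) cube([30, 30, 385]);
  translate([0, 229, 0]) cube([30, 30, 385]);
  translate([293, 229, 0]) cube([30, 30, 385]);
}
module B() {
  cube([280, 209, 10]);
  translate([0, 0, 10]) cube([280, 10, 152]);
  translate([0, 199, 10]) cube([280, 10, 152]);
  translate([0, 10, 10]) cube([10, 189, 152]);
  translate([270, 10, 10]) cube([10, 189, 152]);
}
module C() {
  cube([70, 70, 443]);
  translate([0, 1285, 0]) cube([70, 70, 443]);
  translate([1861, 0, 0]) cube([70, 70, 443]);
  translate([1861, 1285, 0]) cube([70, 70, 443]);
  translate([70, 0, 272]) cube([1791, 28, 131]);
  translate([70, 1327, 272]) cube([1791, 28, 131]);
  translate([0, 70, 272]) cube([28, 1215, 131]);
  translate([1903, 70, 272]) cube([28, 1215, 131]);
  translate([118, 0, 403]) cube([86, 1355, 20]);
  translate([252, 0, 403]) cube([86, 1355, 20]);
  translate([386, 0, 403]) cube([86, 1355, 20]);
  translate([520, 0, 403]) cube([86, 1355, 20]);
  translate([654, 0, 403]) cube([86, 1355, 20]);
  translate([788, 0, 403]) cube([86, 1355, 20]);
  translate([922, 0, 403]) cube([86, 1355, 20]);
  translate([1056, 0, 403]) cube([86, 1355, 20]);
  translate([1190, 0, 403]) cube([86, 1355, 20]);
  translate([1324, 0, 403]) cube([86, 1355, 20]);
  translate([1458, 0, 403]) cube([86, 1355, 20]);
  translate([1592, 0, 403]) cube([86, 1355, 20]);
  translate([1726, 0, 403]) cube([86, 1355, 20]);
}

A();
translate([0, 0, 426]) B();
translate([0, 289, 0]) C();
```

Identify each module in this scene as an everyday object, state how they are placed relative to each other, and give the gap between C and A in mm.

The bed frame's nearest face is 30 mm from the stool's +y face.

A is a stool. B is an open box. C is a bed frame. The open box is on top of the stool. The bed frame is on the floor beside the stool on its +y side. The gap between the bed frame and the stool is 30 mm.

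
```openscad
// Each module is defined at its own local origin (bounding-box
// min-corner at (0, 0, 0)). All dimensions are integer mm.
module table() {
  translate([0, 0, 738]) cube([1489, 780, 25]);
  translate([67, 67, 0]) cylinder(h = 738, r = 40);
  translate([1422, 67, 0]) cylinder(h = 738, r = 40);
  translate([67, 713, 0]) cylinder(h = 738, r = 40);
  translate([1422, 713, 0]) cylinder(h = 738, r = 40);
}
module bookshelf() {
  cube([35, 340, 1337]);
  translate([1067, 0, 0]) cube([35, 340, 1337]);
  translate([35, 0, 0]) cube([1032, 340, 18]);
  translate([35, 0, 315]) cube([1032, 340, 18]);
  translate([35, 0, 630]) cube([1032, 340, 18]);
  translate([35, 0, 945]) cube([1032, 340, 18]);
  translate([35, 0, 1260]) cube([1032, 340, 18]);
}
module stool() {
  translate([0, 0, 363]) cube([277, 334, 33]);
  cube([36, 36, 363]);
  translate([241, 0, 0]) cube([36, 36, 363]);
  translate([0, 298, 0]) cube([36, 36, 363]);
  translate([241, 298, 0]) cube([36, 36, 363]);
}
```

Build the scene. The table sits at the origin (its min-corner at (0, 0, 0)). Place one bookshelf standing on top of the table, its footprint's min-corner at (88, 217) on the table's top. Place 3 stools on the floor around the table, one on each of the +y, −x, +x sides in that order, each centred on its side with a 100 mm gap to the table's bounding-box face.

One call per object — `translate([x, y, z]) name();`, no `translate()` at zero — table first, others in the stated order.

table();
translate([88, 217, 763]) bookshelf();
translate([606, 880, 0]) stool();
translate([-377, 223, 0]) stool();
translate([1589, 223, 0]) stool();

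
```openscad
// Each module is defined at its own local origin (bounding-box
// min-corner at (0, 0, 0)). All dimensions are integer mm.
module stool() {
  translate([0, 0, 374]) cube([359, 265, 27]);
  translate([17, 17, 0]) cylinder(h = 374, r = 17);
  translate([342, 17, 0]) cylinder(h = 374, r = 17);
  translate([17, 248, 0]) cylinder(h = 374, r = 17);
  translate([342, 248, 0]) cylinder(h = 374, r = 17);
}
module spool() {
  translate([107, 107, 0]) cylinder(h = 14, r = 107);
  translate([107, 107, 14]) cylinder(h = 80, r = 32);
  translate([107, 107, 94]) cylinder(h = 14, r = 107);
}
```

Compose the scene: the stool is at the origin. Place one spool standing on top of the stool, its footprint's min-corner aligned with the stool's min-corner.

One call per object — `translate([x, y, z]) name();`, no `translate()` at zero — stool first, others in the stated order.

stool();
translate([0, 0, 401]) spool();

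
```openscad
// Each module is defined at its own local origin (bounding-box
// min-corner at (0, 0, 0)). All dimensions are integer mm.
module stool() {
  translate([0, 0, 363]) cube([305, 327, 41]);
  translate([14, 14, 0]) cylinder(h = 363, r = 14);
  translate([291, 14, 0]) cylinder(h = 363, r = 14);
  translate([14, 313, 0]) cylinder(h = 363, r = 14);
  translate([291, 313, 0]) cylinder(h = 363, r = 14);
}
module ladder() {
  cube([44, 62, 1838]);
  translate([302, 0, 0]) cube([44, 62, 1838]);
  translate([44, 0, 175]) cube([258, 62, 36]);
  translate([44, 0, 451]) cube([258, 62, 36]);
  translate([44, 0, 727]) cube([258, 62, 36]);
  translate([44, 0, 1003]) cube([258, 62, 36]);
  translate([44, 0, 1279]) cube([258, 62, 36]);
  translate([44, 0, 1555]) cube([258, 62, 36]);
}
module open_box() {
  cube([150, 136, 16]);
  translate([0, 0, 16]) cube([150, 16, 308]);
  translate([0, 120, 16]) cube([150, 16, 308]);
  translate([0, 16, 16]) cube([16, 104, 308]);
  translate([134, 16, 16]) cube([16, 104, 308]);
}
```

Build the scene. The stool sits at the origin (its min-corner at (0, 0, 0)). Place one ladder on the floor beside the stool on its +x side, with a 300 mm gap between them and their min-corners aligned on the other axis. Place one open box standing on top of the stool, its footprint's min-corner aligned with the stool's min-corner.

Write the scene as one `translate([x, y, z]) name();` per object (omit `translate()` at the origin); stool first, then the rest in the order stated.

stool();
translate([605, 0, 0]) ladder();
translate([0, 0, 404]) open_box();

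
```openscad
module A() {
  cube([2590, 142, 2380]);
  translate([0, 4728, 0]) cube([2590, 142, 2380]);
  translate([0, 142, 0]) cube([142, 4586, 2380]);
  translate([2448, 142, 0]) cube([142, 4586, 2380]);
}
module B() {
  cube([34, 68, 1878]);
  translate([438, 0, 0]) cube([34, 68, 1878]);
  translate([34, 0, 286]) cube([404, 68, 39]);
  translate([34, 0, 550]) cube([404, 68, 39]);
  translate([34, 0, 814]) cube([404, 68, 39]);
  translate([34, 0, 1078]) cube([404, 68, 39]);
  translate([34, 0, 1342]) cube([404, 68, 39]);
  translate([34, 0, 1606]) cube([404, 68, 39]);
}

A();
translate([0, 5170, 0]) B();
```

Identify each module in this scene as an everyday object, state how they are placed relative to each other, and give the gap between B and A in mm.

The ladder's nearest face is 300 mm from the house frame's +y face.

A is a house frame. B is a ladder. The ladder is on the floor beside the house frame on its +y side. The gap between the ladder and the house frame is 300 mm.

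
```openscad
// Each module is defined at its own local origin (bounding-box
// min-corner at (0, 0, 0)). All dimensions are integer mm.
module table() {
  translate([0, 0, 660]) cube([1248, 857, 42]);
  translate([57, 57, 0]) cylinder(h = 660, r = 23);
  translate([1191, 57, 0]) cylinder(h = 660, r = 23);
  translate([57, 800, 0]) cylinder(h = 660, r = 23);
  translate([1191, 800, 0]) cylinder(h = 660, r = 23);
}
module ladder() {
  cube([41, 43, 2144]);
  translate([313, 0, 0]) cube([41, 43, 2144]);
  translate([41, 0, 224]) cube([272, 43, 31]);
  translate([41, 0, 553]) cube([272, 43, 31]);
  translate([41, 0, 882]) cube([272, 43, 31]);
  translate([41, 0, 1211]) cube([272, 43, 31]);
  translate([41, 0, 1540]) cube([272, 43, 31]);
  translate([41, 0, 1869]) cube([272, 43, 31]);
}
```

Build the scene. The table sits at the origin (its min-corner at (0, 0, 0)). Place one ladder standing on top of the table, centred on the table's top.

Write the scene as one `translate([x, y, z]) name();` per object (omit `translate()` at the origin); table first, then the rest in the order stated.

table();
translate([447, 407, 702]) ladder();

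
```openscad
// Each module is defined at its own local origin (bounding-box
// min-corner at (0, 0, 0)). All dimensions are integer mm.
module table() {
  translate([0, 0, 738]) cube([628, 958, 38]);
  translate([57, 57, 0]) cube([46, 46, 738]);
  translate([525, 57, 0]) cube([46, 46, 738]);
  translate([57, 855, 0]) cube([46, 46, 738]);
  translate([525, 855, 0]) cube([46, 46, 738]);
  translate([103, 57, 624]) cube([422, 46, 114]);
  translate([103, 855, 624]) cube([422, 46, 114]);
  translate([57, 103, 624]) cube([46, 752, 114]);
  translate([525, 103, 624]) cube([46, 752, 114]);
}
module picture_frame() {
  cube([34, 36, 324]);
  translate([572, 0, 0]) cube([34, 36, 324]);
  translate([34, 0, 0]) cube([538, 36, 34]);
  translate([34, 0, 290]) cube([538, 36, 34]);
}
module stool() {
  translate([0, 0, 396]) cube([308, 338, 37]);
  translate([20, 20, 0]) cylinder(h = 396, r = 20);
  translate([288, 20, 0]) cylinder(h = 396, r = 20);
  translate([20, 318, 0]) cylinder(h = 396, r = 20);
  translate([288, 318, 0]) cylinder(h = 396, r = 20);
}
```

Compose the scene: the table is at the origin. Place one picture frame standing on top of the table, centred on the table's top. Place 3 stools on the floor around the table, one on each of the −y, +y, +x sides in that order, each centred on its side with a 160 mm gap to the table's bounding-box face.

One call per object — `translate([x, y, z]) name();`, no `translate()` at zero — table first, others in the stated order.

table();
translate([11, 461, 776]) picture_frame();
translate([160, -498, 0]) stool();
translate([160, 1118, 0]) stool();
translate([788, 310, 0]) stool();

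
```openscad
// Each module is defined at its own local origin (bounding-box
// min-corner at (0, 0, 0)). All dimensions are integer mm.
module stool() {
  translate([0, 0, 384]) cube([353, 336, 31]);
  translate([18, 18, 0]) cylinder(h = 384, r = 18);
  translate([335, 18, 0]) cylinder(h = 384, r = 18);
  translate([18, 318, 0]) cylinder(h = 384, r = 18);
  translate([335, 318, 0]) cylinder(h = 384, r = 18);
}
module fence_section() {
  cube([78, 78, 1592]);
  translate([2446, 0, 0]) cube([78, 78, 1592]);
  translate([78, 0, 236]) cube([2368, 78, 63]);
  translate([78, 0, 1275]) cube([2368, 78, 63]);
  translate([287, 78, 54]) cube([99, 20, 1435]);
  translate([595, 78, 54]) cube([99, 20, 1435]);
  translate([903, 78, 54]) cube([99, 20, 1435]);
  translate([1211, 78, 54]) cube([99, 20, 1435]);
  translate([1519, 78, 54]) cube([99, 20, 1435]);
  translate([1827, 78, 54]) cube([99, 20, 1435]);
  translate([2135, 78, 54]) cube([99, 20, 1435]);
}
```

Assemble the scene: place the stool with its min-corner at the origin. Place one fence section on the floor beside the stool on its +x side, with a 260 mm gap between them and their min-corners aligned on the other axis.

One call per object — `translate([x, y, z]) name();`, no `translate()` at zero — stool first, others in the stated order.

stool();
translate([613, 0, 0]) fence_section();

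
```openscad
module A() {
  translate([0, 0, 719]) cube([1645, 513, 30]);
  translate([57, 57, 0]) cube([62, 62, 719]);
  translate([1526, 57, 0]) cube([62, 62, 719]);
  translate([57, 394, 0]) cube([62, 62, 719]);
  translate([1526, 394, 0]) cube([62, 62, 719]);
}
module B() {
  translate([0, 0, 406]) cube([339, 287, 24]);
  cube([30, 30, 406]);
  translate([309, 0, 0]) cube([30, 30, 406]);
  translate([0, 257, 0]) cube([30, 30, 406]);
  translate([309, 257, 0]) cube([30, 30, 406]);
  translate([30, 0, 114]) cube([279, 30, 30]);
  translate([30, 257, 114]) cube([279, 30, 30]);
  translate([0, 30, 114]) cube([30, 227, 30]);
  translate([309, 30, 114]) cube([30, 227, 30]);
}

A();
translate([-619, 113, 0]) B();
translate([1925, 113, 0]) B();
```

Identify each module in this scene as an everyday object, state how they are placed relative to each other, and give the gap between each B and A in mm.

A is a table. B is a stool. Two stools sit around the table at the −x, +x sides. The gap between each stool and the table is 280 mm.

Each stool's nearest face is 280 mm from the table's bounding box.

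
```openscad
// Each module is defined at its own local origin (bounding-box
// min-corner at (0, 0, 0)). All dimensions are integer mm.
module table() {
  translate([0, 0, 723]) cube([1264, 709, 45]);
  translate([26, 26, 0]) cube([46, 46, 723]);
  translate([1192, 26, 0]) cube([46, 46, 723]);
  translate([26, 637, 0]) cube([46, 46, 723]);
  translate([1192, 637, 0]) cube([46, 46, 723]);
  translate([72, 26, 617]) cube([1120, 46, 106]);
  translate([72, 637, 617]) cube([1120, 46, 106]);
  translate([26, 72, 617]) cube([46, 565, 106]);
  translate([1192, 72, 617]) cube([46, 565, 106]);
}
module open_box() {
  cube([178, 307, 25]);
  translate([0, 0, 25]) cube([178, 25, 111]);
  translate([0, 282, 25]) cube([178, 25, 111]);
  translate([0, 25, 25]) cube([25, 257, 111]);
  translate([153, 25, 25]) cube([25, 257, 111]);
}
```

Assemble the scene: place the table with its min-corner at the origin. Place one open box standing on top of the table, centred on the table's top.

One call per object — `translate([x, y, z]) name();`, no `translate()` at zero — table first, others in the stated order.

table();
translate([543, 201, 768]) open_box();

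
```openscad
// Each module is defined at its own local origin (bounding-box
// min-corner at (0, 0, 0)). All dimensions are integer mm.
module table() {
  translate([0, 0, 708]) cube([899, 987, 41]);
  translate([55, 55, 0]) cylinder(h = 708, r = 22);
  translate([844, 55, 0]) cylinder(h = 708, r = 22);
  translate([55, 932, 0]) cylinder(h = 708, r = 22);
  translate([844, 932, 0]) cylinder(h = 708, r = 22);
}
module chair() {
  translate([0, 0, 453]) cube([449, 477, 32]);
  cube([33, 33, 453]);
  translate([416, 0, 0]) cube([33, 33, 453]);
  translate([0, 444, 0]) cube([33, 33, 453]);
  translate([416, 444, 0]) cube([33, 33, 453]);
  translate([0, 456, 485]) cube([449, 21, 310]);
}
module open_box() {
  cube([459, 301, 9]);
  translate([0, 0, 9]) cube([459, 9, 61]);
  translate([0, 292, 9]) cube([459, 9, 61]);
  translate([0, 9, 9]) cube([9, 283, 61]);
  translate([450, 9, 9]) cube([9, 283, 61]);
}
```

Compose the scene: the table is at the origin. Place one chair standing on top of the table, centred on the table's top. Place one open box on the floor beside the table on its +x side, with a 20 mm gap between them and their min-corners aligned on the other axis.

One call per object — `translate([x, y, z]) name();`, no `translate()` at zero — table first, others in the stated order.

table();
translate([225, 255, 749]) chair();
translate([919, 0, 0]) open_box();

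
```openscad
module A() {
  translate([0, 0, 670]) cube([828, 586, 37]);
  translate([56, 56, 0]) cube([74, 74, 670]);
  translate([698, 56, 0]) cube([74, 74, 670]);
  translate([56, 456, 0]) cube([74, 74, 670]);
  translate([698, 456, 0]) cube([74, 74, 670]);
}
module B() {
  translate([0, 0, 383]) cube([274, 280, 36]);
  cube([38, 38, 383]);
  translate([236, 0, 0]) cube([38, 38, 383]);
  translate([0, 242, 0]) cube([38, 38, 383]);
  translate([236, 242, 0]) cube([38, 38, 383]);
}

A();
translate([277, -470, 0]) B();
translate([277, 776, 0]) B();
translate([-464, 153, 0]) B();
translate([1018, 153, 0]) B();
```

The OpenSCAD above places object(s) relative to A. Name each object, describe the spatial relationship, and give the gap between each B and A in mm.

Each stool's nearest face is 190 mm from the table's bounding box.

A is a table. B is a stool. Four stools sit around the table at the −y, +y, −x, +x sides. The gap between each stool and the table is 190 mm.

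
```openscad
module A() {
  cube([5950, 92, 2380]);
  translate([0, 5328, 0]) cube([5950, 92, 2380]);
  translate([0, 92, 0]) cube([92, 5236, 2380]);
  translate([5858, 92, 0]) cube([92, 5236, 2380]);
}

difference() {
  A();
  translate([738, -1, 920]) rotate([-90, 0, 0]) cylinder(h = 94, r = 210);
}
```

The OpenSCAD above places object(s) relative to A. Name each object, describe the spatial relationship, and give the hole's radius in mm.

A is a house frame. The house frame has a circular hole through its front wall. The hole's radius is 210 mm.

The subtracted cylinder has r = 210 mm.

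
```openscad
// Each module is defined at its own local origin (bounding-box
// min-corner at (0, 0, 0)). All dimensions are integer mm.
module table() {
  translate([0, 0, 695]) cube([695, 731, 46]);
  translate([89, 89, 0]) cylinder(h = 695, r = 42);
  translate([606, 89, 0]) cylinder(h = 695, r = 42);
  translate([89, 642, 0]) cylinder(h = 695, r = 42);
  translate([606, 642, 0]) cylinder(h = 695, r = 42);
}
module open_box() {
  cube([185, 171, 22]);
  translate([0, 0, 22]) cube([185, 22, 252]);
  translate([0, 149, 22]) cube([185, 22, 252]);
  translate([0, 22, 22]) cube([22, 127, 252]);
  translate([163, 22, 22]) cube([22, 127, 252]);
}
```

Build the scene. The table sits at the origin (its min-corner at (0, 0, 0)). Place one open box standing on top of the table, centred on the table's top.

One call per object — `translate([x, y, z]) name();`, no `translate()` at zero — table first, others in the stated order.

table();
translate([255, 280, 741]) open_box();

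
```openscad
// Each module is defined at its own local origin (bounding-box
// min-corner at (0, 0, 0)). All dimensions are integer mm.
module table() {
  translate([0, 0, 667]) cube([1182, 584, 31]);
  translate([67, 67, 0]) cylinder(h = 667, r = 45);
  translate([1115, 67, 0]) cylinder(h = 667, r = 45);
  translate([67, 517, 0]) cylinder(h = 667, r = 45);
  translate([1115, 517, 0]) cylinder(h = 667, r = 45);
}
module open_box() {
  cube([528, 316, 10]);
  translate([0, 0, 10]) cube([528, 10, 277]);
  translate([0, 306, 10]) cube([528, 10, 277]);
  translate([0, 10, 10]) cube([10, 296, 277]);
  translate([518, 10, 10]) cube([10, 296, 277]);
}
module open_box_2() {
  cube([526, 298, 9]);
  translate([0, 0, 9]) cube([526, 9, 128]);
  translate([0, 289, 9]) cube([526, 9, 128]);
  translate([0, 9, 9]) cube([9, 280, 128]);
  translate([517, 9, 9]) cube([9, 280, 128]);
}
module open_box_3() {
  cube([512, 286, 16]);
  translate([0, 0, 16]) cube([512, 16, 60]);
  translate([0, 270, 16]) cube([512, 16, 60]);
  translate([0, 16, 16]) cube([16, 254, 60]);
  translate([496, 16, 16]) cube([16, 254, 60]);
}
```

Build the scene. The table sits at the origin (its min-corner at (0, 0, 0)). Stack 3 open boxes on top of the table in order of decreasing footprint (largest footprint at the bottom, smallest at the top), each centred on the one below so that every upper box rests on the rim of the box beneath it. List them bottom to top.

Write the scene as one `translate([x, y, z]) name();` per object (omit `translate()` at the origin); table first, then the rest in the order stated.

table();
translate([327, 134, 698]) open_box();
translate([328, 143, 985]) open_box_2();
translate([335, 149, 1122]) open_box_3();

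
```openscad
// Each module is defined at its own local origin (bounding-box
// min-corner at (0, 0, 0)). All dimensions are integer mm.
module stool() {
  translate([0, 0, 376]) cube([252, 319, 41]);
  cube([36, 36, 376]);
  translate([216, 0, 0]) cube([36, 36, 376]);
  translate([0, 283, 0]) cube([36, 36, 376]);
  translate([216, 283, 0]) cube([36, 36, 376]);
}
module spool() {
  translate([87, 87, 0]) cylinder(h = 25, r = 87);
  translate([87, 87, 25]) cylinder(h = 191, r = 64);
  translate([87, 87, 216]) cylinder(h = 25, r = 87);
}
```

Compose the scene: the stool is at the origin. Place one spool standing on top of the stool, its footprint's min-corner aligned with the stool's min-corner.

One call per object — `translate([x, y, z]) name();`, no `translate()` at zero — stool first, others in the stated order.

stool();
translate([0, 0, 417]) spool();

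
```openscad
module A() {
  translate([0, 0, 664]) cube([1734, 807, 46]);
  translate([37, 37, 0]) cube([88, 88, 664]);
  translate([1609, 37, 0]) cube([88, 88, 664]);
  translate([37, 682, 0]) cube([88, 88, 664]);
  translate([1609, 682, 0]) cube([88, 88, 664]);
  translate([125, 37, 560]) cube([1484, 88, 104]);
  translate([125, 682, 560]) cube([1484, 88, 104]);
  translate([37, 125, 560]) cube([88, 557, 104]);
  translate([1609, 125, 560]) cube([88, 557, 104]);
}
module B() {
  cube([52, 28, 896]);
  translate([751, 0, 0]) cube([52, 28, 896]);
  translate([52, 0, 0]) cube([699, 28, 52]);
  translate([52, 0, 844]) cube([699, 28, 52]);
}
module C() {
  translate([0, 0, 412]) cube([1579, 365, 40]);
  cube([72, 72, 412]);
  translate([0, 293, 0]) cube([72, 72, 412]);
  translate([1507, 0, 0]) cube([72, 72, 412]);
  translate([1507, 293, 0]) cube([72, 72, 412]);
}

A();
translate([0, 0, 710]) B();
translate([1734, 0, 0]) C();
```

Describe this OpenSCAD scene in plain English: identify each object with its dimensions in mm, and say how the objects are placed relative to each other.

A is a table with a 1734×807 mm rectangular top, 46 mm thick, top surface at z = 710 mm, supported by four 88×88 mm square legs, each inset 37 mm from the nearest pair of top edges, running from the floor. Four apron rails, 88 mm thick and 104 mm tall, run between adjacent legs with their top edges flush with the underside of the top and their outer faces flush with the legs' outer faces.

B is a picture frame with a 699×792 mm rectangular opening (x by z) and a uniform 52 mm border on every side. Frame depth is 28 mm along y. It is built from two vertical stiles running the full outside height and two horizontal rails spanning the gap between the stiles.

C is a long wooden bench with a 1579 mm (x) × 365 mm (y) seat, 40 mm thick, its top surface 452 mm above the floor. Four 72 mm square legs at the seat corners, flush with the edges, run from z = 0 to the seat underside.

The picture frame is on top of the table. The bench is against the table's +x side, with their −y faces flush.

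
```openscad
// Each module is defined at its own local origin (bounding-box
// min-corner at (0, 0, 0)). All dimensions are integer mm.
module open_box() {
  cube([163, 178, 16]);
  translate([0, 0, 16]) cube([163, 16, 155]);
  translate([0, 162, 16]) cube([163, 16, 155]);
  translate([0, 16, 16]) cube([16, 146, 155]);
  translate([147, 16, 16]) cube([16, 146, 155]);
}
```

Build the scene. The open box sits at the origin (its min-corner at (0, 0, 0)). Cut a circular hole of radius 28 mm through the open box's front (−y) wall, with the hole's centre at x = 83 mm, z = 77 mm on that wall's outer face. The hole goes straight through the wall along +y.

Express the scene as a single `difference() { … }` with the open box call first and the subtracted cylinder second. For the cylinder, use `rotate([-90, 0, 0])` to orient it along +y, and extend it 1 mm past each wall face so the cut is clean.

difference() {
  open_box();
  translate([83, -1, 77]) rotate([-90, 0, 0]) cylinder(h = 18, r = 28);
}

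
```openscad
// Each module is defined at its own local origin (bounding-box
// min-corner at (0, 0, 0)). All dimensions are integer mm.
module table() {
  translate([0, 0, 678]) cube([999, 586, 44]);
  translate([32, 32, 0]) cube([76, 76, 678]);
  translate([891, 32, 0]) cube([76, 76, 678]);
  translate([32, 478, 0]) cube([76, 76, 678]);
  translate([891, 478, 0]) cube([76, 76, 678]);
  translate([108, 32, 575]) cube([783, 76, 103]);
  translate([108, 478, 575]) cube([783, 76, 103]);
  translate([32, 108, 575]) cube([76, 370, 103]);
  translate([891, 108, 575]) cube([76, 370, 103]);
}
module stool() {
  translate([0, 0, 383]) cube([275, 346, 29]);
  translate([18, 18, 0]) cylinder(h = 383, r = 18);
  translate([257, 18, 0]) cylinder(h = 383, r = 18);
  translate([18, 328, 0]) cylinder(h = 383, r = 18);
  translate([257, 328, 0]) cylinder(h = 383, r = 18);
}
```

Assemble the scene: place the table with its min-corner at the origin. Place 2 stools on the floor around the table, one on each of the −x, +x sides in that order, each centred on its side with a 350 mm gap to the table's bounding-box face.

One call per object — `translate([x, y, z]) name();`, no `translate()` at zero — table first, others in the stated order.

table();
translate([-625, 120, 0]) stool();
translate([1349, 120, 0]) stool();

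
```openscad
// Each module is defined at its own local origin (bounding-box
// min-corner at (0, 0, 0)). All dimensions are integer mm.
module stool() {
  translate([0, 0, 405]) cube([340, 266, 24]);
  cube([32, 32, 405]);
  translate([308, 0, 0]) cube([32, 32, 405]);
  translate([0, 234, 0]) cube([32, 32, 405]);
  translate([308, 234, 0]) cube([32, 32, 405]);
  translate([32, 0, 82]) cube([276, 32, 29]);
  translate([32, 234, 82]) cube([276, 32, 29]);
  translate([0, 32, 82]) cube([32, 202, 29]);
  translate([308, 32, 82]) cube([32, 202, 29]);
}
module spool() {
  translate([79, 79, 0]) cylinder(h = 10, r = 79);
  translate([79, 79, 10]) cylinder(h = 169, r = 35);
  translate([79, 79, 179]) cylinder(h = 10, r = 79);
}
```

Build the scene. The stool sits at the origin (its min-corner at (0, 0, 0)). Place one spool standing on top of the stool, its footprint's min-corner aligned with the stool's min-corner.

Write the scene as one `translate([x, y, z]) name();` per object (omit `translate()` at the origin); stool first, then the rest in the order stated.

stool();
translate([0, 0, 429]) spool();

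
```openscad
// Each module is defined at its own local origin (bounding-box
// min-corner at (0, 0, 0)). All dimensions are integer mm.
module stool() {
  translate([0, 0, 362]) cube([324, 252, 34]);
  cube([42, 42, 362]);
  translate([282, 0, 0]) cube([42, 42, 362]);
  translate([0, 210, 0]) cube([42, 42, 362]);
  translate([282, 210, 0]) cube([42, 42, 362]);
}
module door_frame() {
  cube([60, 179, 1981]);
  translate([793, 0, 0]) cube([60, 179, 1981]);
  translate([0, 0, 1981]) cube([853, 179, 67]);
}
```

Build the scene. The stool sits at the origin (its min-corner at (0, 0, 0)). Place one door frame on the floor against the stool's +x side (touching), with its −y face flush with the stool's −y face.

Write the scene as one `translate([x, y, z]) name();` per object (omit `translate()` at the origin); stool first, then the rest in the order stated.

stool();
translate([324, 0, 0]) door_frame();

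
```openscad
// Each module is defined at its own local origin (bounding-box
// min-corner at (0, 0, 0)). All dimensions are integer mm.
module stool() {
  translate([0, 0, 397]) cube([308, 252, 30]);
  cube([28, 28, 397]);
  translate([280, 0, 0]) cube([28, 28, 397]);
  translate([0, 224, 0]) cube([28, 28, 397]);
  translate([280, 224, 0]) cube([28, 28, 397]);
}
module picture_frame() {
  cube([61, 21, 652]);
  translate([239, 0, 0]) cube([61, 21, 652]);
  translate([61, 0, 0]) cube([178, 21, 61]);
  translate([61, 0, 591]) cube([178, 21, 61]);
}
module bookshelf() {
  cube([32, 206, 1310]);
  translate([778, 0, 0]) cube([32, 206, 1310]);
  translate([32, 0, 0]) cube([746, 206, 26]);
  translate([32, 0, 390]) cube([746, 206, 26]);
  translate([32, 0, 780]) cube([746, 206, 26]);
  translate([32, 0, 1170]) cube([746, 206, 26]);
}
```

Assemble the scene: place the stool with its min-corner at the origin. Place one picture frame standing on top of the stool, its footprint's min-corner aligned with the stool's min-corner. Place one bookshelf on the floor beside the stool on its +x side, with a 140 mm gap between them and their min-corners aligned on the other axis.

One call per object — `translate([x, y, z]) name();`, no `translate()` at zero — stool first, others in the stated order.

stool();
translate([0, 0, 427]) picture_frame();
translate([448, 0, 0]) bookshelf();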